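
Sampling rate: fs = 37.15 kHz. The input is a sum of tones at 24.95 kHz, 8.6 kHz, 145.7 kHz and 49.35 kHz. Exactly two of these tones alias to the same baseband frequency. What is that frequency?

12.2 kHz

fs/2 = 18.575 kHz.
24.95 kHz > fs/2 = 18.575 kHz, folds to fs − 24.95 kHz = 12.2 kHz.
8.6 kHz ≤ fs/2 = 18.575 kHz, passes unchanged.
145.7 kHz mod fs = 34.25 kHz.
34.25 kHz > fs/2 = 18.575 kHz, folds to fs − 34.25 kHz = 2.9 kHz.
49.35 kHz mod fs = 12.2 kHz.
12.2 kHz ≤ fs/2 = 18.575 kHz, appears at 12.2 kHz.
24.95 kHz and 49.35 kHz both map to 12.2 kHz.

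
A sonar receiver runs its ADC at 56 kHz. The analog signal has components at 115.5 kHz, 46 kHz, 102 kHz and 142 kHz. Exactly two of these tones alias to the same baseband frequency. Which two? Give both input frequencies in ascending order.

fs/2 = 28 kHz.
115.5 kHz mod fs = 3.5 kHz.
3.5 kHz ≤ fs/2 = 28 kHz, appears at 3.5 kHz.
46 kHz > fs/2 = 28 kHz, folds to fs − 46 kHz = 10 kHz.
102 kHz mod fs = 46 kHz.
46 kHz > fs/2 = 28 kHz, folds to fs − 46 kHz = 10 kHz.
142 kHz mod fs = 30 kHz.
30 kHz > fs/2 = 28 kHz, folds to fs − 30 kHz = 26 kHz.
46 kHz and 102 kHz both map to 10 kHz.

46 kHz, 102 kHz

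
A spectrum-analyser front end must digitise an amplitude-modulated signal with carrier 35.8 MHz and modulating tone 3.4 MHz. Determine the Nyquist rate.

AM sidebands sit at fc ± fm = 32.4 MHz and 39.2 MHz.
Highest-frequency component: 39.2 MHz.
Nyquist rate = 2 × 39.2 MHz = 78.4 MHz.

78.4 MHz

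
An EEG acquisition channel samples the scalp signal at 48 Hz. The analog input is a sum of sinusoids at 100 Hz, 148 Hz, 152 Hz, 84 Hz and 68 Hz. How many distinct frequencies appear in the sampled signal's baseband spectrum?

fs/2 = 24 Hz.
100 Hz mod fs = 4 Hz.
4 Hz ≤ fs/2 = 24 Hz, appears at 4 Hz.
148 Hz mod fs = 4 Hz.
4 Hz ≤ fs/2 = 24 Hz, appears at 4 Hz.
152 Hz mod fs = 8 Hz.
8 Hz ≤ fs/2 = 24 Hz, appears at 8 Hz.
84 Hz mod fs = 36 Hz.
36 Hz > fs/2 = 24 Hz, folds to fs − 36 Hz = 12 Hz.
68 Hz mod fs = 20 Hz.
20 Hz ≤ fs/2 = 24 Hz, appears at 20 Hz.
Distinct values: {4 Hz, 8 Hz, 12 Hz, 20 Hz} → 4.

4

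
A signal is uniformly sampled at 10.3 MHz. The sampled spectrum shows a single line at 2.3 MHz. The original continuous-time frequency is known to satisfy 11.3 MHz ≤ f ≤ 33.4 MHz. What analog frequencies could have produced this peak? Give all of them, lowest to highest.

12.6 MHz, 18.3 MHz, 22.9 MHz, 28.6 MHz, 33.2 MHz

Frequencies that alias to 2.3 MHz are k·fs ± 2.3 MHz for integer k ≥ 0.
k=0: 2.3 MHz.
k=1: 8 MHz, 12.6 MHz.
k=2: 18.3 MHz, 22.9 MHz.
k=3: 28.6 MHz, 33.2 MHz.
k=4: 38.9 MHz, 43.5 MHz.
Within [11.3 MHz, 33.4 MHz]: 12.6 MHz, 18.3 MHz, 22.9 MHz, 28.6 MHz, 33.2 MHz.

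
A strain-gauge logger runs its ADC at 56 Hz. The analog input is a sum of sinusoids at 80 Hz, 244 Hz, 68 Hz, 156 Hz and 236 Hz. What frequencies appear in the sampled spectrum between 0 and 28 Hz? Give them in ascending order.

12 Hz, 20 Hz, 24 Hz

fs/2 = 28 Hz.
80 Hz mod fs = 24 Hz.
24 Hz ≤ fs/2 = 28 Hz, appears at 24 Hz.
244 Hz mod fs = 20 Hz.
20 Hz ≤ fs/2 = 28 Hz, appears at 20 Hz.
68 Hz mod fs = 12 Hz.
12 Hz ≤ fs/2 = 28 Hz, appears at 12 Hz.
156 Hz mod fs = 44 Hz.
44 Hz > fs/2 = 28 Hz, folds to fs − 44 Hz = 12 Hz.
236 Hz mod fs = 12 Hz.
12 Hz ≤ fs/2 = 28 Hz, appears at 12 Hz.
Distinct values: {12 Hz, 20 Hz, 24 Hz}.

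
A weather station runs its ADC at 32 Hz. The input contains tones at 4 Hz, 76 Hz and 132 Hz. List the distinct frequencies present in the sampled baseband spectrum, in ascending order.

4 Hz, 12 Hz

fs/2 = 16 Hz.
4 Hz ≤ fs/2 = 16 Hz, passes unchanged.
76 Hz mod fs = 12 Hz.
12 Hz ≤ fs/2 = 16 Hz, appears at 12 Hz.
132 Hz mod fs = 4 Hz.
4 Hz ≤ fs/2 = 16 Hz, appears at 4 Hz.
Distinct values: {4 Hz, 12 Hz}.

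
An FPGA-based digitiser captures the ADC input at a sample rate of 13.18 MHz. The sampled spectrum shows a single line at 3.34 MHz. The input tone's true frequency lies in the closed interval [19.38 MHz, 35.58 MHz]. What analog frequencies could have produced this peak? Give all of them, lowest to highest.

23.02 MHz, 29.7 MHz

Frequencies that alias to 3.34 MHz are k·fs ± 3.34 MHz for integer k ≥ 0.
k=0: 3.34 MHz.
k=1: 9.84 MHz, 16.52 MHz.
k=2: 23.02 MHz, 29.7 MHz.
k=3: 36.2 MHz, 42.88 MHz.
Within [19.38 MHz, 35.58 MHz]: 23.02 MHz, 29.7 MHz.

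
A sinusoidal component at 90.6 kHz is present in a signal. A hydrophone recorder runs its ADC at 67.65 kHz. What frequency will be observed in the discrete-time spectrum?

22.95 kHz

90.6 kHz mod fs = 22.95 kHz.
22.95 kHz ≤ fs/2 = 33.825 kHz, appears at 22.95 kHz.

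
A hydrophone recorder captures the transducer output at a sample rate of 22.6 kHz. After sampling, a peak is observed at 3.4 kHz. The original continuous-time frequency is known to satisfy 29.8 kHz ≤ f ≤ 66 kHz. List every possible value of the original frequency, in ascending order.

41.8 kHz, 48.6 kHz, 64.4 kHz

Frequencies that alias to 3.4 kHz are k·fs ± 3.4 kHz for integer k ≥ 0.
k=0: 3.4 kHz.
k=1: 19.2 kHz, 26 kHz.
k=2: 41.8 kHz, 48.6 kHz.
k=3: 64.4 kHz, 71.2 kHz.
k=4: 87 kHz, 93.8 kHz.
Within [29.8 kHz, 66 kHz]: 41.8 kHz, 48.6 kHz, 64.4 kHz.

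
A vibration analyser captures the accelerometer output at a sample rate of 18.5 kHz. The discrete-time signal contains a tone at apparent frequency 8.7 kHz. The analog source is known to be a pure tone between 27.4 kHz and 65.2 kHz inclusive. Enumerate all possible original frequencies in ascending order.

28.3 kHz, 45.7 kHz, 46.8 kHz, 64.2 kHz

Frequencies that alias to 8.7 kHz are k·fs ± 8.7 kHz for integer k ≥ 0.
k=0: 8.7 kHz.
k=1: 9.8 kHz, 27.2 kHz.
k=2: 28.3 kHz, 45.7 kHz.
k=3: 46.8 kHz, 64.2 kHz.
k=4: 65.3 kHz, 82.7 kHz.
Within [27.4 kHz, 65.2 kHz]: 28.3 kHz, 45.7 kHz, 46.8 kHz, 64.2 kHz.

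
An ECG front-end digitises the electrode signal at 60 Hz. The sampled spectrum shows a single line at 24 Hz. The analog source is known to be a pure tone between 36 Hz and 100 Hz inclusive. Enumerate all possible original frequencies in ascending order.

36 Hz, 84 Hz, 96 Hz

Frequencies that alias to 24 Hz are k·fs ± 24 Hz for integer k ≥ 0.
k=0: 24 Hz.
k=1: 36 Hz, 84 Hz.
k=2: 96 Hz, 144 Hz.
k=3: 156 Hz, 204 Hz.
Within [36 Hz, 100 Hz]: 36 Hz, 84 Hz, 96 Hz.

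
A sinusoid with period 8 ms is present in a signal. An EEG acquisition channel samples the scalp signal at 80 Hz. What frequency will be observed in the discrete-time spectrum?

35 Hz

T = 8 ms → f = 1/T = 125 Hz.
125 Hz mod fs = 45 Hz.
45 Hz > fs/2 = 40 Hz, folds to fs − 45 Hz = 35 Hz.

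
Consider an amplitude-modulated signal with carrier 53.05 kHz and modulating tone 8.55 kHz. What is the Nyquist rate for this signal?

123.2 kHz

AM sidebands sit at fc ± fm = 44.5 kHz and 61.6 kHz.
Highest-frequency component: 61.6 kHz.
Nyquist rate = 2 × 61.6 kHz = 123.2 kHz.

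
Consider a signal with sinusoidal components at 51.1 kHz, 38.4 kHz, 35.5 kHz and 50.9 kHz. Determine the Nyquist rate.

102.2 kHz

Highest-frequency component: 51.1 kHz.
Nyquist rate = 2 × 51.1 kHz = 102.2 kHz.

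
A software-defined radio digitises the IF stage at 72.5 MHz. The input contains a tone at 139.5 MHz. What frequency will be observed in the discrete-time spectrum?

139.5 MHz mod fs = 67 MHz.
67 MHz > fs/2 = 36.25 MHz, folds to fs − 67 MHz = 5.5 MHz.

5.5 MHz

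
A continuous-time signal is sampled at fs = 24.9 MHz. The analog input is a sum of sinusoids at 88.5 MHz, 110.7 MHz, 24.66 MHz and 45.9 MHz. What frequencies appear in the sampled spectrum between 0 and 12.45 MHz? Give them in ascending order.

0.24 MHz, 3.9 MHz, 11.1 MHz

fs/2 = 12.45 MHz.
88.5 MHz mod fs = 13.8 MHz.
13.8 MHz > fs/2 = 12.45 MHz, folds to fs − 13.8 MHz = 11.1 MHz.
110.7 MHz mod fs = 11.1 MHz.
11.1 MHz ≤ fs/2 = 12.45 MHz, appears at 11.1 MHz.
24.66 MHz > fs/2 = 12.45 MHz, folds to fs − 24.66 MHz = 0.24 MHz.
45.9 MHz mod fs = 21 MHz.
21 MHz > fs/2 = 12.45 MHz, folds to fs − 21 MHz = 3.9 MHz.
Distinct values: {0.24 MHz, 3.9 MHz, 11.1 MHz}.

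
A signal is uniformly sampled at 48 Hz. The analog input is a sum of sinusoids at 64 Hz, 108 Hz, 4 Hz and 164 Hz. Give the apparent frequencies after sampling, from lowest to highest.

4 Hz, 12 Hz, 16 Hz, 20 Hz

fs/2 = 24 Hz.
64 Hz mod fs = 16 Hz.
16 Hz ≤ fs/2 = 24 Hz, appears at 16 Hz.
108 Hz mod fs = 12 Hz.
12 Hz ≤ fs/2 = 24 Hz, appears at 12 Hz.
4 Hz ≤ fs/2 = 24 Hz, passes unchanged.
164 Hz mod fs = 20 Hz.
20 Hz ≤ fs/2 = 24 Hz, appears at 20 Hz.
Distinct values: {4 Hz, 12 Hz, 16 Hz, 20 Hz}.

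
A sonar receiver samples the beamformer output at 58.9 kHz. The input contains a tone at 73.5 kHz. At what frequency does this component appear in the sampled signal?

73.5 kHz mod fs = 14.6 kHz.
14.6 kHz ≤ fs/2 = 29.45 kHz, appears at 14.6 kHz.

14.6 kHz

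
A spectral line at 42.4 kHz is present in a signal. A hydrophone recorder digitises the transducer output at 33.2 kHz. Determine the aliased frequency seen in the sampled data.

42.4 kHz mod fs = 9.2 kHz.
9.2 kHz ≤ fs/2 = 16.6 kHz, appears at 9.2 kHz.

9.2 kHz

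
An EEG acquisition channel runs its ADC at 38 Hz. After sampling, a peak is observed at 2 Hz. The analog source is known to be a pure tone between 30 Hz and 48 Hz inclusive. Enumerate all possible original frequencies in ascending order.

36 Hz, 40 Hz

Frequencies that alias to 2 Hz are k·fs ± 2 Hz for integer k ≥ 0.
k=0: 2 Hz.
k=1: 36 Hz, 40 Hz.
k=2: 74 Hz, 78 Hz.
Within [30 Hz, 48 Hz]: 36 Hz, 40 Hz.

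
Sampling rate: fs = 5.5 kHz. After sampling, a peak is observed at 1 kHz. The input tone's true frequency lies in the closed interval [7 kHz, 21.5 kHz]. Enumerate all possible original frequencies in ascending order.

10 kHz, 12 kHz, 15.5 kHz, 17.5 kHz, 21 kHz

Frequencies that alias to 1 kHz are k·fs ± 1 kHz for integer k ≥ 0.
k=0: 1 kHz.
k=1: 4.5 kHz, 6.5 kHz.
k=2: 10 kHz, 12 kHz.
k=3: 15.5 kHz, 17.5 kHz.
k=4: 21 kHz, 23 kHz.
k=5: 26.5 kHz, 28.5 kHz.
Within [7 kHz, 21.5 kHz]: 10 kHz, 12 kHz, 15.5 kHz, 17.5 kHz, 21 kHz.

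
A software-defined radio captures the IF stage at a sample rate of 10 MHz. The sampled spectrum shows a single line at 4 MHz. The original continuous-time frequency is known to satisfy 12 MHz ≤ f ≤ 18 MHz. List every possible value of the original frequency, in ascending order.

Frequencies that alias to 4 MHz are k·fs ± 4 MHz for integer k ≥ 0.
k=0: 4 MHz.
k=1: 6 MHz, 14 MHz.
k=2: 16 MHz, 24 MHz.
k=3: 26 MHz, 34 MHz.
Within [12 MHz, 18 MHz]: 14 MHz, 16 MHz.

14 MHz, 16 MHz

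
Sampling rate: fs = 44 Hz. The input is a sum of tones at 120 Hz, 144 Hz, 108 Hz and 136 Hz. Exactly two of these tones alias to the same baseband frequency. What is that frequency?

12 Hz

fs/2 = 22 Hz.
120 Hz mod fs = 32 Hz.
32 Hz > fs/2 = 22 Hz, folds to fs − 32 Hz = 12 Hz.
144 Hz mod fs = 12 Hz.
12 Hz ≤ fs/2 = 22 Hz, appears at 12 Hz.
108 Hz mod fs = 20 Hz.
20 Hz ≤ fs/2 = 22 Hz, appears at 20 Hz.
136 Hz mod fs = 4 Hz.
4 Hz ≤ fs/2 = 22 Hz, appears at 4 Hz.
120 Hz and 144 Hz both map to 12 Hz.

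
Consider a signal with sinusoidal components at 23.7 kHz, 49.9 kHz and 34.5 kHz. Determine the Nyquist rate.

Highest-frequency component: 49.9 kHz.
Nyquist rate = 2 × 49.9 kHz = 99.8 kHz.

99.8 kHz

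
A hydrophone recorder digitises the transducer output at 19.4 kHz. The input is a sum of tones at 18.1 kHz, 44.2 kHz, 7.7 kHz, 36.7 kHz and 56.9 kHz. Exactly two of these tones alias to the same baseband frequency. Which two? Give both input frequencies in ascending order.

18.1 kHz, 56.9 kHz

fs/2 = 9.7 kHz.
18.1 kHz > fs/2 = 9.7 kHz, folds to fs − 18.1 kHz = 1.3 kHz.
44.2 kHz mod fs = 5.4 kHz.
5.4 kHz ≤ fs/2 = 9.7 kHz, appears at 5.4 kHz.
7.7 kHz ≤ fs/2 = 9.7 kHz, passes unchanged.
36.7 kHz mod fs = 17.3 kHz.
17.3 kHz > fs/2 = 9.7 kHz, folds to fs − 17.3 kHz = 2.1 kHz.
56.9 kHz mod fs = 18.1 kHz.
18.1 kHz > fs/2 = 9.7 kHz, folds to fs − 18.1 kHz = 1.3 kHz.
18.1 kHz and 56.9 kHz both map to 1.3 kHz.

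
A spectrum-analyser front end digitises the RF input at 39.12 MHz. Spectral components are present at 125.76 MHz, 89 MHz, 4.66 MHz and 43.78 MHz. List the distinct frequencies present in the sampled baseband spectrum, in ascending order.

4.66 MHz, 8.4 MHz, 10.76 MHz

fs/2 = 19.56 MHz.
125.76 MHz mod fs = 8.4 MHz.
8.4 MHz ≤ fs/2 = 19.56 MHz, appears at 8.4 MHz.
89 MHz mod fs = 10.76 MHz.
10.76 MHz ≤ fs/2 = 19.56 MHz, appears at 10.76 MHz.
4.66 MHz ≤ fs/2 = 19.56 MHz, passes unchanged.
43.78 MHz mod fs = 4.66 MHz.
4.66 MHz ≤ fs/2 = 19.56 MHz, appears at 4.66 MHz.
Distinct values: {4.66 MHz, 8.4 MHz, 10.76 MHz}.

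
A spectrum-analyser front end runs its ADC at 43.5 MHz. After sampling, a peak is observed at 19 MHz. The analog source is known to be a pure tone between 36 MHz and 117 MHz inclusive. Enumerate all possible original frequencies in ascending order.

Frequencies that alias to 19 MHz are k·fs ± 19 MHz for integer k ≥ 0.
k=0: 19 MHz.
k=1: 24.5 MHz, 62.5 MHz.
k=2: 68 MHz, 106 MHz.
k=3: 111.5 MHz, 149.5 MHz.
k=4: 155 MHz, 193 MHz.
Within [36 MHz, 117 MHz]: 62.5 MHz, 68 MHz, 106 MHz, 111.5 MHz.

62.5 MHz, 68 MHz, 106 MHz, 111.5 MHz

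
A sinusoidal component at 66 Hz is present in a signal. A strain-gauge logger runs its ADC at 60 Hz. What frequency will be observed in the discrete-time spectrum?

66 Hz mod fs = 6 Hz.
6 Hz ≤ fs/2 = 30 Hz, appears at 6 Hz.

6 Hz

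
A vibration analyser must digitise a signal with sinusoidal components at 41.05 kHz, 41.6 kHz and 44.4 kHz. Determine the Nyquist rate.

Highest-frequency component: 44.4 kHz.
Nyquist rate = 2 × 44.4 kHz = 88.8 kHz.

88.8 kHz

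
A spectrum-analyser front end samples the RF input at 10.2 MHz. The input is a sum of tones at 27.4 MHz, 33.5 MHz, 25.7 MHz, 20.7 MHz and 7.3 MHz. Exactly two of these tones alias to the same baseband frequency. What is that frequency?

fs/2 = 5.1 MHz.
27.4 MHz mod fs = 7 MHz.
7 MHz > fs/2 = 5.1 MHz, folds to fs − 7 MHz = 3.2 MHz.
33.5 MHz mod fs = 2.9 MHz.
2.9 MHz ≤ fs/2 = 5.1 MHz, appears at 2.9 MHz.
25.7 MHz mod fs = 5.3 MHz.
5.3 MHz > fs/2 = 5.1 MHz, folds to fs − 5.3 MHz = 4.9 MHz.
20.7 MHz mod fs = 0.3 MHz.
0.3 MHz ≤ fs/2 = 5.1 MHz, appears at 0.3 MHz.
7.3 MHz > fs/2 = 5.1 MHz, folds to fs − 7.3 MHz = 2.9 MHz.
7.3 MHz and 33.5 MHz both map to 2.9 MHz.

2.9 MHz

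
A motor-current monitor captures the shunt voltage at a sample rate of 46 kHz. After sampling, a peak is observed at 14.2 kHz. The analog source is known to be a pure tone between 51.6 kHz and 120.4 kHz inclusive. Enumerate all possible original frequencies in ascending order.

Frequencies that alias to 14.2 kHz are k·fs ± 14.2 kHz for integer k ≥ 0.
k=0: 14.2 kHz.
k=1: 31.8 kHz, 60.2 kHz.
k=2: 77.8 kHz, 106.2 kHz.
k=3: 123.8 kHz, 152.2 kHz.
Within [51.6 kHz, 120.4 kHz]: 60.2 kHz, 77.8 kHz, 106.2 kHz.

60.2 kHz, 77.8 kHz, 106.2 kHz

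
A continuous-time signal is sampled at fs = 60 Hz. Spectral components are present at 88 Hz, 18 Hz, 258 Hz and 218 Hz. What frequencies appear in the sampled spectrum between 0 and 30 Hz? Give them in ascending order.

18 Hz, 22 Hz, 28 Hz

fs/2 = 30 Hz.
88 Hz mod fs = 28 Hz.
28 Hz ≤ fs/2 = 30 Hz, appears at 28 Hz.
18 Hz ≤ fs/2 = 30 Hz, passes unchanged.
258 Hz mod fs = 18 Hz.
18 Hz ≤ fs/2 = 30 Hz, appears at 18 Hz.
218 Hz mod fs = 38 Hz.
38 Hz > fs/2 = 30 Hz, folds to fs − 38 Hz = 22 Hz.
Distinct values: {18 Hz, 22 Hz, 28 Hz}.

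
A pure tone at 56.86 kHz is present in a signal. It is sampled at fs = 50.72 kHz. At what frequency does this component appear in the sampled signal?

56.86 kHz mod fs = 6.14 kHz.
6.14 kHz ≤ fs/2 = 25.36 kHz, appears at 6.14 kHz.

6.14 kHz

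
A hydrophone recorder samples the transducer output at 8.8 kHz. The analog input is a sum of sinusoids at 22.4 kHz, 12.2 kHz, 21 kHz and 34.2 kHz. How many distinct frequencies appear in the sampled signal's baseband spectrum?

3

fs/2 = 4.4 kHz.
22.4 kHz mod fs = 4.8 kHz.
4.8 kHz > fs/2 = 4.4 kHz, folds to fs − 4.8 kHz = 4 kHz.
12.2 kHz mod fs = 3.4 kHz.
3.4 kHz ≤ fs/2 = 4.4 kHz, appears at 3.4 kHz.
21 kHz mod fs = 3.4 kHz.
3.4 kHz ≤ fs/2 = 4.4 kHz, appears at 3.4 kHz.
34.2 kHz mod fs = 7.8 kHz.
7.8 kHz > fs/2 = 4.4 kHz, folds to fs − 7.8 kHz = 1 kHz.
Distinct values: {1 kHz, 3.4 kHz, 4 kHz} → 3.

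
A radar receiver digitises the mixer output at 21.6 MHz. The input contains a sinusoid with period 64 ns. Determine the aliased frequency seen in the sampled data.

T = 64 ns → f = 1/T = 15.625 MHz.
15.625 MHz > fs/2 = 10.8 MHz, folds to fs − 15.625 MHz = 5.975 MHz.

5.975 MHz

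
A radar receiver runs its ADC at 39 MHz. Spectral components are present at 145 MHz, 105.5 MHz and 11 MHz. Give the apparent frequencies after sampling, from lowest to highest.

11 MHz, 11.5 MHz

fs/2 = 19.5 MHz.
145 MHz mod fs = 28 MHz.
28 MHz > fs/2 = 19.5 MHz, folds to fs − 28 MHz = 11 MHz.
105.5 MHz mod fs = 27.5 MHz.
27.5 MHz > fs/2 = 19.5 MHz, folds to fs − 27.5 MHz = 11.5 MHz.
11 MHz ≤ fs/2 = 19.5 MHz, passes unchanged.
Distinct values: {11 MHz, 11.5 MHz}.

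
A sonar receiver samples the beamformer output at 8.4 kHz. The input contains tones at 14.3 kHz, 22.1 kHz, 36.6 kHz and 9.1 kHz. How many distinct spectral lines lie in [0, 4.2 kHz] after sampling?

fs/2 = 4.2 kHz.
14.3 kHz mod fs = 5.9 kHz.
5.9 kHz > fs/2 = 4.2 kHz, folds to fs − 5.9 kHz = 2.5 kHz.
22.1 kHz mod fs = 5.3 kHz.
5.3 kHz > fs/2 = 4.2 kHz, folds to fs − 5.3 kHz = 3.1 kHz.
36.6 kHz mod fs = 3 kHz.
3 kHz ≤ fs/2 = 4.2 kHz, appears at 3 kHz.
9.1 kHz mod fs = 0.7 kHz.
0.7 kHz ≤ fs/2 = 4.2 kHz, appears at 0.7 kHz.
Distinct values: {0.7 kHz, 2.5 kHz, 3 kHz, 3.1 kHz} → 4.

4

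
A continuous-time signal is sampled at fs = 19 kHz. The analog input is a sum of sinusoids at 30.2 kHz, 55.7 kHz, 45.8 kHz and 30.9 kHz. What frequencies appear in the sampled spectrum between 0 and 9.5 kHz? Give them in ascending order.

fs/2 = 9.5 kHz.
30.2 kHz mod fs = 11.2 kHz.
11.2 kHz > fs/2 = 9.5 kHz, folds to fs − 11.2 kHz = 7.8 kHz.
55.7 kHz mod fs = 17.7 kHz.
17.7 kHz > fs/2 = 9.5 kHz, folds to fs − 17.7 kHz = 1.3 kHz.
45.8 kHz mod fs = 7.8 kHz.
7.8 kHz ≤ fs/2 = 9.5 kHz, appears at 7.8 kHz.
30.9 kHz mod fs = 11.9 kHz.
11.9 kHz > fs/2 = 9.5 kHz, folds to fs − 11.9 kHz = 7.1 kHz.
Distinct values: {1.3 kHz, 7.1 kHz, 7.8 kHz}.

1.3 kHz, 7.1 kHz, 7.8 kHz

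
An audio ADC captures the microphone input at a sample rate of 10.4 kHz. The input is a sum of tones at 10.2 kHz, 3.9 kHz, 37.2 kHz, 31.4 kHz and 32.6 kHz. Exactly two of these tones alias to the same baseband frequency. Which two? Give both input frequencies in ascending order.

fs/2 = 5.2 kHz.
10.2 kHz > fs/2 = 5.2 kHz, folds to fs − 10.2 kHz = 0.2 kHz.
3.9 kHz ≤ fs/2 = 5.2 kHz, passes unchanged.
37.2 kHz mod fs = 6 kHz.
6 kHz > fs/2 = 5.2 kHz, folds to fs − 6 kHz = 4.4 kHz.
31.4 kHz mod fs = 0.2 kHz.
0.2 kHz ≤ fs/2 = 5.2 kHz, appears at 0.2 kHz.
32.6 kHz mod fs = 1.4 kHz.
1.4 kHz ≤ fs/2 = 5.2 kHz, appears at 1.4 kHz.
10.2 kHz and 31.4 kHz both map to 0.2 kHz.

10.2 kHz, 31.4 kHz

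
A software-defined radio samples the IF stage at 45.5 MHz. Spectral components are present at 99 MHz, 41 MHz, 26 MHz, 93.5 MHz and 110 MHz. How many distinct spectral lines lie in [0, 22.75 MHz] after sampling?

fs/2 = 22.75 MHz.
99 MHz mod fs = 8 MHz.
8 MHz ≤ fs/2 = 22.75 MHz, appears at 8 MHz.
41 MHz > fs/2 = 22.75 MHz, folds to fs − 41 MHz = 4.5 MHz.
26 MHz > fs/2 = 22.75 MHz, folds to fs − 26 MHz = 19.5 MHz.
93.5 MHz mod fs = 2.5 MHz.
2.5 MHz ≤ fs/2 = 22.75 MHz, appears at 2.5 MHz.
110 MHz mod fs = 19 MHz.
19 MHz ≤ fs/2 = 22.75 MHz, appears at 19 MHz.
Distinct values: {2.5 MHz, 4.5 MHz, 8 MHz, 19 MHz, 19.5 MHz} → 5.

5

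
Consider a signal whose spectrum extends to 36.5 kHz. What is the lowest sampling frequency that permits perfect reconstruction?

Nyquist rate = 2 × 36.5 kHz = 73 kHz.

73 kHz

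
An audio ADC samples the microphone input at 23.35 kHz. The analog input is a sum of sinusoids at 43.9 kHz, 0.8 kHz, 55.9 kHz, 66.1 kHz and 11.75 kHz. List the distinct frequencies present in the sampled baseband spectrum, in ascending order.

0.8 kHz, 2.8 kHz, 3.95 kHz, 9.2 kHz, 11.6 kHz

fs/2 = 11.675 kHz.
43.9 kHz mod fs = 20.55 kHz.
20.55 kHz > fs/2 = 11.675 kHz, folds to fs − 20.55 kHz = 2.8 kHz.
0.8 kHz ≤ fs/2 = 11.675 kHz, passes unchanged.
55.9 kHz mod fs = 9.2 kHz.
9.2 kHz ≤ fs/2 = 11.675 kHz, appears at 9.2 kHz.
66.1 kHz mod fs = 19.4 kHz.
19.4 kHz > fs/2 = 11.675 kHz, folds to fs − 19.4 kHz = 3.95 kHz.
11.75 kHz > fs/2 = 11.675 kHz, folds to fs − 11.75 kHz = 11.6 kHz.
Distinct values: {0.8 kHz, 2.8 kHz, 3.95 kHz, 9.2 kHz, 11.6 kHz}.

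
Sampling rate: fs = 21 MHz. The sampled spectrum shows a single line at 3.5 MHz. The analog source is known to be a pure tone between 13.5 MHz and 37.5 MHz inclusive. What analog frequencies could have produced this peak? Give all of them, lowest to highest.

17.5 MHz, 24.5 MHz

Frequencies that alias to 3.5 MHz are k·fs ± 3.5 MHz for integer k ≥ 0.
k=0: 3.5 MHz.
k=1: 17.5 MHz, 24.5 MHz.
k=2: 38.5 MHz, 45.5 MHz.
Within [13.5 MHz, 37.5 MHz]: 17.5 MHz, 24.5 MHz.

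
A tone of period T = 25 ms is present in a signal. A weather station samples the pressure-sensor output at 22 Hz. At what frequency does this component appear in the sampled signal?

T = 25 ms → f = 1/T = 40 Hz.
40 Hz mod fs = 18 Hz.
18 Hz > fs/2 = 11 Hz, folds to fs − 18 Hz = 4 Hz.

4 Hz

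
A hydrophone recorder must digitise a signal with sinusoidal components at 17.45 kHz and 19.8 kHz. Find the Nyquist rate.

Highest-frequency component: 19.8 kHz.
Nyquist rate = 2 × 19.8 kHz = 39.6 kHz.

39.6 kHz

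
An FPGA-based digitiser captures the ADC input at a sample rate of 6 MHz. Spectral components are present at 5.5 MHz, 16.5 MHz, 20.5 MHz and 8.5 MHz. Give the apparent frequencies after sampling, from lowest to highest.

0.5 MHz, 1.5 MHz, 2.5 MHz

fs/2 = 3 MHz.
5.5 MHz > fs/2 = 3 MHz, folds to fs − 5.5 MHz = 0.5 MHz.
16.5 MHz mod fs = 4.5 MHz.
4.5 MHz > fs/2 = 3 MHz, folds to fs − 4.5 MHz = 1.5 MHz.
20.5 MHz mod fs = 2.5 MHz.
2.5 MHz ≤ fs/2 = 3 MHz, appears at 2.5 MHz.
8.5 MHz mod fs = 2.5 MHz.
2.5 MHz ≤ fs/2 = 3 MHz, appears at 2.5 MHz.
Distinct values: {0.5 MHz, 1.5 MHz, 2.5 MHz}.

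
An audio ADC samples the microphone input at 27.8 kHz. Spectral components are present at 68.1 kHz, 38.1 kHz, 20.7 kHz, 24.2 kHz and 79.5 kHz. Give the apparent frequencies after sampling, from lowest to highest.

3.6 kHz, 3.9 kHz, 7.1 kHz, 10.3 kHz, 12.5 kHz

fs/2 = 13.9 kHz.
68.1 kHz mod fs = 12.5 kHz.
12.5 kHz ≤ fs/2 = 13.9 kHz, appears at 12.5 kHz.
38.1 kHz mod fs = 10.3 kHz.
10.3 kHz ≤ fs/2 = 13.9 kHz, appears at 10.3 kHz.
20.7 kHz > fs/2 = 13.9 kHz, folds to fs − 20.7 kHz = 7.1 kHz.
24.2 kHz > fs/2 = 13.9 kHz, folds to fs − 24.2 kHz = 3.6 kHz.
79.5 kHz mod fs = 23.9 kHz.
23.9 kHz > fs/2 = 13.9 kHz, folds to fs − 23.9 kHz = 3.9 kHz.
Distinct values: {3.6 kHz, 3.9 kHz, 7.1 kHz, 10.3 kHz, 12.5 kHz}.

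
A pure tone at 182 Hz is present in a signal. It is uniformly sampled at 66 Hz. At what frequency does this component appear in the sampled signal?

16 Hz

182 Hz mod fs = 50 Hz.
50 Hz > fs/2 = 33 Hz, folds to fs − 50 Hz = 16 Hz.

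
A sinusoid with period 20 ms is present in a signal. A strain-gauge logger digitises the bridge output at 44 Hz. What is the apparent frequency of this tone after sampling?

6 Hz

T = 20 ms → f = 1/T = 50 Hz.
50 Hz mod fs = 6 Hz.
6 Hz ≤ fs/2 = 22 Hz, appears at 6 Hz.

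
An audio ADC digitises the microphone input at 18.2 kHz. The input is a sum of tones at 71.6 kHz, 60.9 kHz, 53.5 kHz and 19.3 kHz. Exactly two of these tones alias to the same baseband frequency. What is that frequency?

1.1 kHz

fs/2 = 9.1 kHz.
71.6 kHz mod fs = 17 kHz.
17 kHz > fs/2 = 9.1 kHz, folds to fs − 17 kHz = 1.2 kHz.
60.9 kHz mod fs = 6.3 kHz.
6.3 kHz ≤ fs/2 = 9.1 kHz, appears at 6.3 kHz.
53.5 kHz mod fs = 17.1 kHz.
17.1 kHz > fs/2 = 9.1 kHz, folds to fs − 17.1 kHz = 1.1 kHz.
19.3 kHz mod fs = 1.1 kHz.
1.1 kHz ≤ fs/2 = 9.1 kHz, appears at 1.1 kHz.
19.3 kHz and 53.5 kHz both map to 1.1 kHz.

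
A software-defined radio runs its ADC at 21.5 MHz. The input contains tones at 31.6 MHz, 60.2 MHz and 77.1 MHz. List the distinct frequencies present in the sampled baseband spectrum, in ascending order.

4.3 MHz, 8.9 MHz, 10.1 MHz

fs/2 = 10.75 MHz.
31.6 MHz mod fs = 10.1 MHz.
10.1 MHz ≤ fs/2 = 10.75 MHz, appears at 10.1 MHz.
60.2 MHz mod fs = 17.2 MHz.
17.2 MHz > fs/2 = 10.75 MHz, folds to fs − 17.2 MHz = 4.3 MHz.
77.1 MHz mod fs = 12.6 MHz.
12.6 MHz > fs/2 = 10.75 MHz, folds to fs − 12.6 MHz = 8.9 MHz.
Distinct values: {4.3 MHz, 8.9 MHz, 10.1 MHz}.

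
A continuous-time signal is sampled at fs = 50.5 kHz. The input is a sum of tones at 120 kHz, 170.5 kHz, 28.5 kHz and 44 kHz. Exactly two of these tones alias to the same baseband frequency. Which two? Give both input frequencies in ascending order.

fs/2 = 25.25 kHz.
120 kHz mod fs = 19 kHz.
19 kHz ≤ fs/2 = 25.25 kHz, appears at 19 kHz.
170.5 kHz mod fs = 19 kHz.
19 kHz ≤ fs/2 = 25.25 kHz, appears at 19 kHz.
28.5 kHz > fs/2 = 25.25 kHz, folds to fs − 28.5 kHz = 22 kHz.
44 kHz > fs/2 = 25.25 kHz, folds to fs − 44 kHz = 6.5 kHz.
120 kHz and 170.5 kHz both map to 19 kHz.

120 kHz, 170.5 kHz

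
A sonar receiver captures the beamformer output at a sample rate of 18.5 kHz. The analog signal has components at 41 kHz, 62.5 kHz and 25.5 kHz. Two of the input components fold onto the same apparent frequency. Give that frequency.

fs/2 = 9.25 kHz.
41 kHz mod fs = 4 kHz.
4 kHz ≤ fs/2 = 9.25 kHz, appears at 4 kHz.
62.5 kHz mod fs = 7 kHz.
7 kHz ≤ fs/2 = 9.25 kHz, appears at 7 kHz.
25.5 kHz mod fs = 7 kHz.
7 kHz ≤ fs/2 = 9.25 kHz, appears at 7 kHz.
25.5 kHz and 62.5 kHz both map to 7 kHz.

7 kHz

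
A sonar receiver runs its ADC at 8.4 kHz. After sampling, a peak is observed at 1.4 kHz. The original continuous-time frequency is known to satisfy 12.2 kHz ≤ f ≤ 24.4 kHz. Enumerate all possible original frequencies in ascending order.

15.4 kHz, 18.2 kHz, 23.8 kHz

Frequencies that alias to 1.4 kHz are k·fs ± 1.4 kHz for integer k ≥ 0.
k=0: 1.4 kHz.
k=1: 7 kHz, 9.8 kHz.
k=2: 15.4 kHz, 18.2 kHz.
k=3: 23.8 kHz, 26.6 kHz.
k=4: 32.2 kHz, 35 kHz.
Within [12.2 kHz, 24.4 kHz]: 15.4 kHz, 18.2 kHz, 23.8 kHz.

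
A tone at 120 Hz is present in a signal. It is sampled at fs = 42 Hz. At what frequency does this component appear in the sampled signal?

6 Hz

120 Hz mod fs = 36 Hz.
36 Hz > fs/2 = 21 Hz, folds to fs − 36 Hz = 6 Hz.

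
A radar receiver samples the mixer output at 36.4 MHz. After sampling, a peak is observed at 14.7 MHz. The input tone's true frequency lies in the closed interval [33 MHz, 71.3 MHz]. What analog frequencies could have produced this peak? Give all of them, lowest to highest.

51.1 MHz, 58.1 MHz

Frequencies that alias to 14.7 MHz are k·fs ± 14.7 MHz for integer k ≥ 0.
k=0: 14.7 MHz.
k=1: 21.7 MHz, 51.1 MHz.
k=2: 58.1 MHz, 87.5 MHz.
k=3: 94.5 MHz, 123.9 MHz.
Within [33 MHz, 71.3 MHz]: 51.1 MHz, 58.1 MHz.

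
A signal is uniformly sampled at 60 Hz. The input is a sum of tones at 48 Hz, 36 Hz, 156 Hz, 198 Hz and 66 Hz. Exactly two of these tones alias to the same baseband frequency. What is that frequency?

fs/2 = 30 Hz.
48 Hz > fs/2 = 30 Hz, folds to fs − 48 Hz = 12 Hz.
36 Hz > fs/2 = 30 Hz, folds to fs − 36 Hz = 24 Hz.
156 Hz mod fs = 36 Hz.
36 Hz > fs/2 = 30 Hz, folds to fs − 36 Hz = 24 Hz.
198 Hz mod fs = 18 Hz.
18 Hz ≤ fs/2 = 30 Hz, appears at 18 Hz.
66 Hz mod fs = 6 Hz.
6 Hz ≤ fs/2 = 30 Hz, appears at 6 Hz.
36 Hz and 156 Hz both map to 24 Hz.

24 Hz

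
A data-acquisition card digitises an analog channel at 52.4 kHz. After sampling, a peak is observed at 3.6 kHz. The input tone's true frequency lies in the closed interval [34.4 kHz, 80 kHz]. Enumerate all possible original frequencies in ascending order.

48.8 kHz, 56 kHz

Frequencies that alias to 3.6 kHz are k·fs ± 3.6 kHz for integer k ≥ 0.
k=0: 3.6 kHz.
k=1: 48.8 kHz, 56 kHz.
k=2: 101.2 kHz, 108.4 kHz.
Within [34.4 kHz, 80 kHz]: 48.8 kHz, 56 kHz.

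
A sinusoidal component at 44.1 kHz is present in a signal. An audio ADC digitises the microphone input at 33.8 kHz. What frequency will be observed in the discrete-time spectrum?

44.1 kHz mod fs = 10.3 kHz.
10.3 kHz ≤ fs/2 = 16.9 kHz, appears at 10.3 kHz.

10.3 kHz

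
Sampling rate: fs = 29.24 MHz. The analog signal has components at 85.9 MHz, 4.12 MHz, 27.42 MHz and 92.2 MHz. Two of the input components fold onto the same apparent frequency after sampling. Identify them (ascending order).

fs/2 = 14.62 MHz.
85.9 MHz mod fs = 27.42 MHz.
27.42 MHz > fs/2 = 14.62 MHz, folds to fs − 27.42 MHz = 1.82 MHz.
4.12 MHz ≤ fs/2 = 14.62 MHz, passes unchanged.
27.42 MHz > fs/2 = 14.62 MHz, folds to fs − 27.42 MHz = 1.82 MHz.
92.2 MHz mod fs = 4.48 MHz.
4.48 MHz ≤ fs/2 = 14.62 MHz, appears at 4.48 MHz.
27.42 MHz and 85.9 MHz both map to 1.82 MHz.

27.42 MHz, 85.9 MHz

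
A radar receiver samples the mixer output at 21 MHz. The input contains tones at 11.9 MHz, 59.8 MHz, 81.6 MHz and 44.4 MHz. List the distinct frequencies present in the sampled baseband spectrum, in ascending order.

2.4 MHz, 3.2 MHz, 9.1 MHz

fs/2 = 10.5 MHz.
11.9 MHz > fs/2 = 10.5 MHz, folds to fs − 11.9 MHz = 9.1 MHz.
59.8 MHz mod fs = 17.8 MHz.
17.8 MHz > fs/2 = 10.5 MHz, folds to fs − 17.8 MHz = 3.2 MHz.
81.6 MHz mod fs = 18.6 MHz.
18.6 MHz > fs/2 = 10.5 MHz, folds to fs − 18.6 MHz = 2.4 MHz.
44.4 MHz mod fs = 2.4 MHz.
2.4 MHz ≤ fs/2 = 10.5 MHz, appears at 2.4 MHz.
Distinct values: {2.4 MHz, 3.2 MHz, 9.1 MHz}.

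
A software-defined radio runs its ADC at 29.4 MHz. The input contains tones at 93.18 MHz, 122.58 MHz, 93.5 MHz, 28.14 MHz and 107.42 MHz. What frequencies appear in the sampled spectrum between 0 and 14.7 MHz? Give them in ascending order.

fs/2 = 14.7 MHz.
93.18 MHz mod fs = 4.98 MHz.
4.98 MHz ≤ fs/2 = 14.7 MHz, appears at 4.98 MHz.
122.58 MHz mod fs = 4.98 MHz.
4.98 MHz ≤ fs/2 = 14.7 MHz, appears at 4.98 MHz.
93.5 MHz mod fs = 5.3 MHz.
5.3 MHz ≤ fs/2 = 14.7 MHz, appears at 5.3 MHz.
28.14 MHz > fs/2 = 14.7 MHz, folds to fs − 28.14 MHz = 1.26 MHz.
107.42 MHz mod fs = 19.22 MHz.
19.22 MHz > fs/2 = 14.7 MHz, folds to fs − 19.22 MHz = 10.18 MHz.
Distinct values: {1.26 MHz, 4.98 MHz, 5.3 MHz, 10.18 MHz}.

1.26 MHz, 4.98 MHz, 5.3 MHz, 10.18 MHz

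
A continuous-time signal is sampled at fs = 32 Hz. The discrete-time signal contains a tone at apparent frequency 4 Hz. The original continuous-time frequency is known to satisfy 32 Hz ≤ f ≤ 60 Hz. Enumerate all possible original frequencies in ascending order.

36 Hz, 60 Hz

Frequencies that alias to 4 Hz are k·fs ± 4 Hz for integer k ≥ 0.
k=0: 4 Hz.
k=1: 28 Hz, 36 Hz.
k=2: 60 Hz, 68 Hz.
k=3: 92 Hz, 100 Hz.
Within [32 Hz, 60 Hz]: 36 Hz, 60 Hz.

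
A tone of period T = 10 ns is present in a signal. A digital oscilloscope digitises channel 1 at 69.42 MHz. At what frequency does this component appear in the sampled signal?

30.58 MHz

T = 10 ns → f = 1/T = 100 MHz.
100 MHz mod fs = 30.58 MHz.
30.58 MHz ≤ fs/2 = 34.71 MHz, appears at 30.58 MHz.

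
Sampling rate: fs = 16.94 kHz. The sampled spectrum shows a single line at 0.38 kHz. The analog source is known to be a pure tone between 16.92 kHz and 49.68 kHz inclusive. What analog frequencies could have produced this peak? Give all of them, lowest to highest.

17.32 kHz, 33.5 kHz, 34.26 kHz

Frequencies that alias to 0.38 kHz are k·fs ± 0.38 kHz for integer k ≥ 0.
k=0: 0.38 kHz.
k=1: 16.56 kHz, 17.32 kHz.
k=2: 33.5 kHz, 34.26 kHz.
k=3: 50.44 kHz, 51.2 kHz.
Within [16.92 kHz, 49.68 kHz]: 17.32 kHz, 33.5 kHz, 34.26 kHz.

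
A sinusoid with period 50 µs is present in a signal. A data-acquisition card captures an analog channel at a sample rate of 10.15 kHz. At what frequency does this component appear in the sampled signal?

T = 50 µs → f = 1/T = 20 kHz.
20 kHz mod fs = 9.85 kHz.
9.85 kHz > fs/2 = 5.075 kHz, folds to fs − 9.85 kHz = 0.3 kHz.

0.3 kHz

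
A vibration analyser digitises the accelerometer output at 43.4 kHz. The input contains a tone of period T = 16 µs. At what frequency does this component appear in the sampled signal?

T = 16 µs → f = 1/T = 62.5 kHz.
62.5 kHz mod fs = 19.1 kHz.
19.1 kHz ≤ fs/2 = 21.7 kHz, appears at 19.1 kHz.

19.1 kHz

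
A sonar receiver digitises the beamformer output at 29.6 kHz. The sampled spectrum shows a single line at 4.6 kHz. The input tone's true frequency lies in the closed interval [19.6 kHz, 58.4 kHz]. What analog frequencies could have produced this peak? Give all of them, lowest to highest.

Frequencies that alias to 4.6 kHz are k·fs ± 4.6 kHz for integer k ≥ 0.
k=0: 4.6 kHz.
k=1: 25 kHz, 34.2 kHz.
k=2: 54.6 kHz, 63.8 kHz.
k=3: 84.2 kHz, 93.4 kHz.
Within [19.6 kHz, 58.4 kHz]: 25 kHz, 34.2 kHz, 54.6 kHz.

25 kHz, 34.2 kHz, 54.6 kHz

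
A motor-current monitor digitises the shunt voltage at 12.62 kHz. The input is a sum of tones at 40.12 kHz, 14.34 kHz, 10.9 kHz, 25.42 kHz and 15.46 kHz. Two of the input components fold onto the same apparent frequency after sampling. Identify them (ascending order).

fs/2 = 6.31 kHz.
40.12 kHz mod fs = 2.26 kHz.
2.26 kHz ≤ fs/2 = 6.31 kHz, appears at 2.26 kHz.
14.34 kHz mod fs = 1.72 kHz.
1.72 kHz ≤ fs/2 = 6.31 kHz, appears at 1.72 kHz.
10.9 kHz > fs/2 = 6.31 kHz, folds to fs − 10.9 kHz = 1.72 kHz.
25.42 kHz mod fs = 0.18 kHz.
0.18 kHz ≤ fs/2 = 6.31 kHz, appears at 0.18 kHz.
15.46 kHz mod fs = 2.84 kHz.
2.84 kHz ≤ fs/2 = 6.31 kHz, appears at 2.84 kHz.
10.9 kHz and 14.34 kHz both map to 1.72 kHz.

10.9 kHz, 14.34 kHz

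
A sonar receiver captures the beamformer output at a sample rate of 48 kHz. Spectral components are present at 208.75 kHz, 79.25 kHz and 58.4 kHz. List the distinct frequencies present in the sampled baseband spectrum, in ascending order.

10.4 kHz, 16.75 kHz

fs/2 = 24 kHz.
208.75 kHz mod fs = 16.75 kHz.
16.75 kHz ≤ fs/2 = 24 kHz, appears at 16.75 kHz.
79.25 kHz mod fs = 31.25 kHz.
31.25 kHz > fs/2 = 24 kHz, folds to fs − 31.25 kHz = 16.75 kHz.
58.4 kHz mod fs = 10.4 kHz.
10.4 kHz ≤ fs/2 = 24 kHz, appears at 10.4 kHz.
Distinct values: {10.4 kHz, 16.75 kHz}.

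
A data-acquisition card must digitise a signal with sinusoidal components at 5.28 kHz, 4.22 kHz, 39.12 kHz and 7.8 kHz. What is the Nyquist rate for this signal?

78.24 kHz

Highest-frequency component: 39.12 kHz.
Nyquist rate = 2 × 39.12 kHz = 78.24 kHz.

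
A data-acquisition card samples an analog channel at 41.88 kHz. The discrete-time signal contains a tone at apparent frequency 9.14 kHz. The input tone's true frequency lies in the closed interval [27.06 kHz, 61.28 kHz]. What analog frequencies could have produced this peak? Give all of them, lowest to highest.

Frequencies that alias to 9.14 kHz are k·fs ± 9.14 kHz for integer k ≥ 0.
k=0: 9.14 kHz.
k=1: 32.74 kHz, 51.02 kHz.
k=2: 74.62 kHz, 92.9 kHz.
Within [27.06 kHz, 61.28 kHz]: 32.74 kHz, 51.02 kHz.

32.74 kHz, 51.02 kHz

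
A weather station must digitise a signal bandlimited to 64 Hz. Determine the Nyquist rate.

128 Hz

Nyquist rate = 2 × 64 Hz = 128 Hz.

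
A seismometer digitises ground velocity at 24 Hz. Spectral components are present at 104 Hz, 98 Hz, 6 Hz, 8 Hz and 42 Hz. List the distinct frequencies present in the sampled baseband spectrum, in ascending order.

fs/2 = 12 Hz.
104 Hz mod fs = 8 Hz.
8 Hz ≤ fs/2 = 12 Hz, appears at 8 Hz.
98 Hz mod fs = 2 Hz.
2 Hz ≤ fs/2 = 12 Hz, appears at 2 Hz.
6 Hz ≤ fs/2 = 12 Hz, passes unchanged.
8 Hz ≤ fs/2 = 12 Hz, passes unchanged.
42 Hz mod fs = 18 Hz.
18 Hz > fs/2 = 12 Hz, folds to fs − 18 Hz = 6 Hz.
Distinct values: {2 Hz, 6 Hz, 8 Hz}.

2 Hz, 6 Hz, 8 Hz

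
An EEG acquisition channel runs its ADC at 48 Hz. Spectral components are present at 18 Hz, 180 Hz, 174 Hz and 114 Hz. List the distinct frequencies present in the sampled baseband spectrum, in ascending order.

fs/2 = 24 Hz.
18 Hz ≤ fs/2 = 24 Hz, passes unchanged.
180 Hz mod fs = 36 Hz.
36 Hz > fs/2 = 24 Hz, folds to fs − 36 Hz = 12 Hz.
174 Hz mod fs = 30 Hz.
30 Hz > fs/2 = 24 Hz, folds to fs − 30 Hz = 18 Hz.
114 Hz mod fs = 18 Hz.
18 Hz ≤ fs/2 = 24 Hz, appears at 18 Hz.
Distinct values: {12 Hz, 18 Hz}.

12 Hz, 18 Hz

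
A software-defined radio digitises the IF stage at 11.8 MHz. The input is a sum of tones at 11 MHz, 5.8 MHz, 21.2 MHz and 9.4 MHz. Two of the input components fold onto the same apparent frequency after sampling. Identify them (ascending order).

9.4 MHz, 21.2 MHz

fs/2 = 5.9 MHz.
11 MHz > fs/2 = 5.9 MHz, folds to fs − 11 MHz = 0.8 MHz.
5.8 MHz ≤ fs/2 = 5.9 MHz, passes unchanged.
21.2 MHz mod fs = 9.4 MHz.
9.4 MHz > fs/2 = 5.9 MHz, folds to fs − 9.4 MHz = 2.4 MHz.
9.4 MHz > fs/2 = 5.9 MHz, folds to fs − 9.4 MHz = 2.4 MHz.
9.4 MHz and 21.2 MHz both map to 2.4 MHz.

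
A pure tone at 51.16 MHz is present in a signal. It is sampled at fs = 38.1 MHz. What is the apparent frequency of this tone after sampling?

13.06 MHz

51.16 MHz mod fs = 13.06 MHz.
13.06 MHz ≤ fs/2 = 19.05 MHz, appears at 13.06 MHz.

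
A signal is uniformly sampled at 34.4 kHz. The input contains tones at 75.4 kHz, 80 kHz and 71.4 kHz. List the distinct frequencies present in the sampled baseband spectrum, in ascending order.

2.6 kHz, 6.6 kHz, 11.2 kHz

fs/2 = 17.2 kHz.
75.4 kHz mod fs = 6.6 kHz.
6.6 kHz ≤ fs/2 = 17.2 kHz, appears at 6.6 kHz.
80 kHz mod fs = 11.2 kHz.
11.2 kHz ≤ fs/2 = 17.2 kHz, appears at 11.2 kHz.
71.4 kHz mod fs = 2.6 kHz.
2.6 kHz ≤ fs/2 = 17.2 kHz, appears at 2.6 kHz.
Distinct values: {2.6 kHz, 6.6 kHz, 11.2 kHz}.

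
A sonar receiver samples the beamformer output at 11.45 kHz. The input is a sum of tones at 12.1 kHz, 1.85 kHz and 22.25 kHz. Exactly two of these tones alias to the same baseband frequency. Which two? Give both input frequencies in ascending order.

12.1 kHz, 22.25 kHz

fs/2 = 5.725 kHz.
12.1 kHz mod fs = 0.65 kHz.
0.65 kHz ≤ fs/2 = 5.725 kHz, appears at 0.65 kHz.
1.85 kHz ≤ fs/2 = 5.725 kHz, passes unchanged.
22.25 kHz mod fs = 10.8 kHz.
10.8 kHz > fs/2 = 5.725 kHz, folds to fs − 10.8 kHz = 0.65 kHz.
12.1 kHz and 22.25 kHz both map to 0.65 kHz.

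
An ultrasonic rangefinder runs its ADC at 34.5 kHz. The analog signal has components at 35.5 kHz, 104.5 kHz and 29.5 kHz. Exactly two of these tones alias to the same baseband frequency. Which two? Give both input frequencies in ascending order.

fs/2 = 17.25 kHz.
35.5 kHz mod fs = 1 kHz.
1 kHz ≤ fs/2 = 17.25 kHz, appears at 1 kHz.
104.5 kHz mod fs = 1 kHz.
1 kHz ≤ fs/2 = 17.25 kHz, appears at 1 kHz.
29.5 kHz > fs/2 = 17.25 kHz, folds to fs − 29.5 kHz = 5 kHz.
35.5 kHz and 104.5 kHz both map to 1 kHz.

35.5 kHz, 104.5 kHz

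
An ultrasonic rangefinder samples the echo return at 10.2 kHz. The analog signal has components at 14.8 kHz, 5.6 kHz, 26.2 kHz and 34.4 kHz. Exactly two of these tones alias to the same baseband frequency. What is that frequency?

4.6 kHz

fs/2 = 5.1 kHz.
14.8 kHz mod fs = 4.6 kHz.
4.6 kHz ≤ fs/2 = 5.1 kHz, appears at 4.6 kHz.
5.6 kHz > fs/2 = 5.1 kHz, folds to fs − 5.6 kHz = 4.6 kHz.
26.2 kHz mod fs = 5.8 kHz.
5.8 kHz > fs/2 = 5.1 kHz, folds to fs − 5.8 kHz = 4.4 kHz.
34.4 kHz mod fs = 3.8 kHz.
3.8 kHz ≤ fs/2 = 5.1 kHz, appears at 3.8 kHz.
5.6 kHz and 14.8 kHz both map to 4.6 kHz.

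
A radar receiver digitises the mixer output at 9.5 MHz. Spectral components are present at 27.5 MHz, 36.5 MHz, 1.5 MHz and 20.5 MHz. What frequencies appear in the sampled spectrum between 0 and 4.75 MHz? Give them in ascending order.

fs/2 = 4.75 MHz.
27.5 MHz mod fs = 8.5 MHz.
8.5 MHz > fs/2 = 4.75 MHz, folds to fs − 8.5 MHz = 1 MHz.
36.5 MHz mod fs = 8 MHz.
8 MHz > fs/2 = 4.75 MHz, folds to fs − 8 MHz = 1.5 MHz.
1.5 MHz ≤ fs/2 = 4.75 MHz, passes unchanged.
20.5 MHz mod fs = 1.5 MHz.
1.5 MHz ≤ fs/2 = 4.75 MHz, appears at 1.5 MHz.
Distinct values: {1 MHz, 1.5 MHz}.

1 MHz, 1.5 MHz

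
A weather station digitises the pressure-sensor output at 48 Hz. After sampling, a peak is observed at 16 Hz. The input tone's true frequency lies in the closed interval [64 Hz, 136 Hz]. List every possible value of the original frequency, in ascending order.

64 Hz, 80 Hz, 112 Hz, 128 Hz

Frequencies that alias to 16 Hz are k·fs ± 16 Hz for integer k ≥ 0.
k=0: 16 Hz.
k=1: 32 Hz, 64 Hz.
k=2: 80 Hz, 112 Hz.
k=3: 128 Hz, 160 Hz.
k=4: 176 Hz, 208 Hz.
Within [64 Hz, 136 Hz]: 64 Hz, 80 Hz, 112 Hz, 128 Hz.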